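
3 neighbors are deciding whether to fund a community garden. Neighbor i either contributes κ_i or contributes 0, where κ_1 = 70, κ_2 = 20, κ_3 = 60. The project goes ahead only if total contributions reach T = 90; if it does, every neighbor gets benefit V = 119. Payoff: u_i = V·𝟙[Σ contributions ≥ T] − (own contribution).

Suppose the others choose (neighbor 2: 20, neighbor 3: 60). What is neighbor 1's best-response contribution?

Others' total = 80. Contributing 70 brings total to 150 ≥ 90: gain V − κ_1 = 49.
Best response: 70.

70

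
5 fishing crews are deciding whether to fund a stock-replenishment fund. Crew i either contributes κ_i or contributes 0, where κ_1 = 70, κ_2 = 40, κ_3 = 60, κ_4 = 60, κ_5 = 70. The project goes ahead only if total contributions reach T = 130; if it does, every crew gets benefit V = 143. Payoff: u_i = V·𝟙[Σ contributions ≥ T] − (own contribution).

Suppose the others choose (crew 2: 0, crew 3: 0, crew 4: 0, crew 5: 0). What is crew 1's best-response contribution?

0

Others' total = 0. Even contributing 70 gives 70 < 130: no benefit either way.
Best response: 0.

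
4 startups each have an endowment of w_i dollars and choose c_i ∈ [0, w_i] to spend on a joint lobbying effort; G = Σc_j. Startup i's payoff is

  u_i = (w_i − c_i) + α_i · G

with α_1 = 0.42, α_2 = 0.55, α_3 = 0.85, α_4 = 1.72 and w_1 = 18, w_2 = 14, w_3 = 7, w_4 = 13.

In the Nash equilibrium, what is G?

13

∂u_i/∂c_i = α_i − 1, so startup i contributes w_i if α_i > 1, else 0.
α_i > 1 for i ∈ {4}; NE contributions (0, 0, 0, 13), G = 13.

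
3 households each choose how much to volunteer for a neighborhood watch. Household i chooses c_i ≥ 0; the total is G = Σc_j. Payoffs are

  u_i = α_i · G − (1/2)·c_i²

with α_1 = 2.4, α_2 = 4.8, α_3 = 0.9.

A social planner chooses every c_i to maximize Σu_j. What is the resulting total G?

24.3

Planner FOC: ∂(Σu_j)/∂c_i = (Σα_j) − c_i = 0, so c_i^SO = Σα_j = 8.1 for every i; G^SO = 24.3.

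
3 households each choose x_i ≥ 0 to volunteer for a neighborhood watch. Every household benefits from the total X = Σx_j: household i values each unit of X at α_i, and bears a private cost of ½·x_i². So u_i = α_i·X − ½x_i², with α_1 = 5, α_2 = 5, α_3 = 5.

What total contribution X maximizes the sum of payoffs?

45

Planner FOC: ∂(Σu_j)/∂x_i = (Σα_j) − x_i = 0, so x_i^SO = Σα_j = 15 for every i; X^SO = 45.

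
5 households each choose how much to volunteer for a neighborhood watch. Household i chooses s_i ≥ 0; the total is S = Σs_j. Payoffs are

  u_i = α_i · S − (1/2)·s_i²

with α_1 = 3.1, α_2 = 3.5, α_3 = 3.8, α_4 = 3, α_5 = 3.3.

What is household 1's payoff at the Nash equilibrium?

Household i's FOC: ∂u_i/∂s_i = α_i − s_i = 0, so s_i* = α_i.
NE contributions = (3.1, 3.5, 3.8, 3, 3.3); S = 16.7.
u_1 = α_1·S − ½·(s_1)² = 3.1·16.7 − ½·3.1² = 46.965.

46.965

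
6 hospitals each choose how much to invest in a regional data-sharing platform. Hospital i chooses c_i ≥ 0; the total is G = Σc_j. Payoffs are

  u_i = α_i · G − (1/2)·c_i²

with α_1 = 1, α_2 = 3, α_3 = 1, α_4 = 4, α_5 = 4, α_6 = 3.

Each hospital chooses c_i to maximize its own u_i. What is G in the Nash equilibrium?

Hospital i's FOC: ∂u_i/∂c_i = α_i − c_i = 0, so c_i* = α_i.
NE contributions = (1, 3, 1, 4, 4, 3); G = 16.

16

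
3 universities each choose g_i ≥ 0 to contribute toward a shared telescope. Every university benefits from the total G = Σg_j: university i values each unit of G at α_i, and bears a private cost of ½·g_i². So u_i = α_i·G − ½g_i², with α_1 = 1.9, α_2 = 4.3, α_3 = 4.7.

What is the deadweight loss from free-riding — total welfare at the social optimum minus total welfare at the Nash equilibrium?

81.5

University i's FOC: ∂u_i/∂g_i = α_i − g_i = 0, so g_i* = α_i.
NE contributions = (1.9, 4.3, 4.7); G = 10.9.
W^NE = (Σα)·G − ½Σα_i² = 10.9² − ½·44.19 = 96.715.
Planner sets g_i = Σα_j = 10.9 for every i, so G^SO = 3·10.9 = 32.7.
W^SO = (Σα)·G^SO − ½·3·(Σα)² = (3/2)·10.9² = 178.215.
Deadweight loss = W^SO − W^NE = 81.5.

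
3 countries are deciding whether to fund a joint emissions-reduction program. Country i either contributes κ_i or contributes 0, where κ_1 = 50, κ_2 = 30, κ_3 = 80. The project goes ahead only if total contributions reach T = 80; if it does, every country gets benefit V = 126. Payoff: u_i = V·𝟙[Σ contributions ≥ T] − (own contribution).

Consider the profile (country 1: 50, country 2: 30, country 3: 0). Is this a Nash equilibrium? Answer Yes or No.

Total = 80 ≥ 80: provided.
Country 1 (pledges 50, payoff 76): dropping to 0 → total 30, payoff 0. No gain.
Country 2 (pledges 30, payoff 96): dropping to 0 → total 50, payoff 0. No gain.
Country 3 (pledges 0, payoff 126): pledging 80 → total 160, payoff 46. No gain.

Yes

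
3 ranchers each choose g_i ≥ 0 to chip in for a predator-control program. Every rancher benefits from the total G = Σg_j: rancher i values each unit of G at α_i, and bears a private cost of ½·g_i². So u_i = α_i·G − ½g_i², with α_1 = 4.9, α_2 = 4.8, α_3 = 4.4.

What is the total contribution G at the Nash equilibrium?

14.1

Rancher i's FOC: ∂u_i/∂g_i = α_i − g_i = 0, so g_i* = α_i.
NE contributions = (4.9, 4.8, 4.4); G = 14.1.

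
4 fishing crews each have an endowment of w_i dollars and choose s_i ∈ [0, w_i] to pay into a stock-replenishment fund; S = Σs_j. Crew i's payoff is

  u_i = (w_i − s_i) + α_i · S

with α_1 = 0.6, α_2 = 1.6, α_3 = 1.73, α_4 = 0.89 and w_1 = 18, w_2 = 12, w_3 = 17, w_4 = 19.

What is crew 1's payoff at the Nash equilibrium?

∂u_i/∂s_i = α_i − 1, so crew i contributes w_i if α_i > 1, else 0.
α_i > 1 for i ∈ {2, 3}; NE contributions (0, 12, 17, 0), S = 29.
u_1 = (18 − 0) + 0.6·29 = 35.4.

35.4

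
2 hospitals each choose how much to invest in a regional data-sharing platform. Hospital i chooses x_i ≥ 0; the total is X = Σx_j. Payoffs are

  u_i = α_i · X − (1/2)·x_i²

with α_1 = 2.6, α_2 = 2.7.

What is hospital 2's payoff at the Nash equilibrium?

Hospital i's FOC: ∂u_i/∂x_i = α_i − x_i = 0, so x_i* = α_i.
NE contributions = (2.6, 2.7); X = 5.3.
u_2 = α_2·X − ½·(x_2)² = 2.7·5.3 − ½·2.7² = 10.665.

10.665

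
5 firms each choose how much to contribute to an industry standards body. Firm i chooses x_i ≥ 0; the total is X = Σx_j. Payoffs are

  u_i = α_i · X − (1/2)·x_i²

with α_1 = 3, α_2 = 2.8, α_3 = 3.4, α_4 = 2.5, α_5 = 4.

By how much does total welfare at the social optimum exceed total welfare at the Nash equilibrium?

395.06

Firm i's FOC: ∂u_i/∂x_i = α_i − x_i = 0, so x_i* = α_i.
NE contributions = (3, 2.8, 3.4, 2.5, 4); X = 15.7.
W^NE = (Σα)·X − ½Σα_i² = 15.7² − ½·50.65 = 221.165.
Planner sets x_i = Σα_j = 15.7 for every i, so X^SO = 5·15.7 = 78.5.
W^SO = (Σα)·X^SO − ½·5·(Σα)² = (5/2)·15.7² = 616.225.
Deadweight loss = W^SO − W^NE = 395.06.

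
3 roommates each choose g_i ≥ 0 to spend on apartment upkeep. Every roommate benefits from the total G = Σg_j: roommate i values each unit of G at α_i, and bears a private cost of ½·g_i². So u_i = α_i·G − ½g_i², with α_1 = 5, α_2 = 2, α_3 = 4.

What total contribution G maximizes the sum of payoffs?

33

Planner FOC: ∂(Σu_j)/∂g_i = (Σα_j) − g_i = 0, so g_i^SO = Σα_j = 11 for every i; G^SO = 33.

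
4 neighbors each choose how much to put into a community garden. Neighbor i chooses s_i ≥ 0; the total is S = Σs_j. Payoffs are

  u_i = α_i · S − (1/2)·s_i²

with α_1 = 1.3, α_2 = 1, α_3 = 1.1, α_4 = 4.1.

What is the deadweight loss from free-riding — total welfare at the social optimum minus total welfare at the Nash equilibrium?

Neighbor i's FOC: ∂u_i/∂s_i = α_i − s_i = 0, so s_i* = α_i.
NE contributions = (1.3, 1, 1.1, 4.1); S = 7.5.
W^NE = (Σα)·S − ½Σα_i² = 7.5² − ½·20.71 = 45.895.
Planner sets s_i = Σα_j = 7.5 for every i, so S^SO = 4·7.5 = 30.
W^SO = (Σα)·S^SO − ½·4·(Σα)² = (4/2)·7.5² = 112.5.
Deadweight loss = W^SO − W^NE = 66.605.

66.605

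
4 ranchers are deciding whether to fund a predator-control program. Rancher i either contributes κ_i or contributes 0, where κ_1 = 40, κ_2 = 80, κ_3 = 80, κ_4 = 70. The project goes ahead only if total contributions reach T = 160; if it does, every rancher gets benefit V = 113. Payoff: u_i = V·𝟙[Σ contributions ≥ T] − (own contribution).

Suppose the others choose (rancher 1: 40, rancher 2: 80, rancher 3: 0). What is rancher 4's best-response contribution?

70

Others' total = 120. Contributing 70 brings total to 190 ≥ 160: gain V − κ_4 = 43.
Best response: 70.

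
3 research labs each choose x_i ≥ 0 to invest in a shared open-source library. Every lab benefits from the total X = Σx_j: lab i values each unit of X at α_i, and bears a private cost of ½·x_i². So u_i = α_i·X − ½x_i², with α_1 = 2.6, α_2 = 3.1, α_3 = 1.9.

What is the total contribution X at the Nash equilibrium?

7.6

Lab i's FOC: ∂u_i/∂x_i = α_i − x_i = 0, so x_i* = α_i.
NE contributions = (2.6, 3.1, 1.9); X = 7.6.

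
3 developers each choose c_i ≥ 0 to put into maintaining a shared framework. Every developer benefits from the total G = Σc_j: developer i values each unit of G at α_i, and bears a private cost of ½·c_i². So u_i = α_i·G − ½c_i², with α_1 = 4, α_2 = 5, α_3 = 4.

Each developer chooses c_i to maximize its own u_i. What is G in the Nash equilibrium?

Developer i's FOC: ∂u_i/∂c_i = α_i − c_i = 0, so c_i* = α_i.
NE contributions = (4, 5, 4); G = 13.

13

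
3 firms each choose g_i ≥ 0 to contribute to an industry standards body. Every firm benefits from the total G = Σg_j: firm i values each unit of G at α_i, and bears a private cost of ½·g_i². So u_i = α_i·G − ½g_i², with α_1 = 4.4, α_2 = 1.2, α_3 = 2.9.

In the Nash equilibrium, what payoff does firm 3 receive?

Firm i's FOC: ∂u_i/∂g_i = α_i − g_i = 0, so g_i* = α_i.
NE contributions = (4.4, 1.2, 2.9); G = 8.5.
u_3 = α_3·G − ½·(g_3)² = 2.9·8.5 − ½·2.9² = 20.445.

20.445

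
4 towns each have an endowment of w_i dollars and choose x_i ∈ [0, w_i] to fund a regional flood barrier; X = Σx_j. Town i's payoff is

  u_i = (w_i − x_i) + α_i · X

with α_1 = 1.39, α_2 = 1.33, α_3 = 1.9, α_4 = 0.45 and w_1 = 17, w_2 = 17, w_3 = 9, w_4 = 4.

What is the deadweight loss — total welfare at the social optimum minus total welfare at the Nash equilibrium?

∂u_i/∂x_i = α_i − 1, so town i contributes w_i if α_i > 1, else 0.
α_i > 1 for i ∈ {1, 2, 3}; NE contributions (17, 17, 9, 0), X = 43.
W^NE = Σw_i − X^NE + (Σα_i)·X^NE = 47 + 4.07·43 = 222.01.
Planner: ∂(Σu_j)/∂x_i = Σα_j − 1 = 4.07 > 0, so everyone contributes w_i; X^SO = 47, W^SO = 47 + 4.07·47 = 238.29.
Deadweight loss = 16.28.

16.28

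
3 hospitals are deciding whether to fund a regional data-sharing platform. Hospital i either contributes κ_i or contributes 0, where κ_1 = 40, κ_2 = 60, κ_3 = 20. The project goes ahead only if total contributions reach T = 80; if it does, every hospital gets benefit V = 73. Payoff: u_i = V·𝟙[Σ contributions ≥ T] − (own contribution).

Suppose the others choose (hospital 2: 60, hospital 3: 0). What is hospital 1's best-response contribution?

40

Others' total = 60. Contributing 40 brings total to 100 ≥ 80: gain V − κ_1 = 33.
Best response: 40.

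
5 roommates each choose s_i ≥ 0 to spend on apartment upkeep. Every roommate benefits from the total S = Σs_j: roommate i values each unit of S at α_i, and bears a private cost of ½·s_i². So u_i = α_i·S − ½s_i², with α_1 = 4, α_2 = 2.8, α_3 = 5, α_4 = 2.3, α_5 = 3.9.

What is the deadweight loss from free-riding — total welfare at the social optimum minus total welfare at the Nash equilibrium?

Roommate i's FOC: ∂u_i/∂s_i = α_i − s_i = 0, so s_i* = α_i.
NE contributions = (4, 2.8, 5, 2.3, 3.9); S = 18.
W^NE = (Σα)·S − ½Σα_i² = 18² − ½·69.34 = 289.33.
Planner sets s_i = Σα_j = 18 for every i, so S^SO = 5·18 = 90.
W^SO = (Σα)·S^SO − ½·5·(Σα)² = (5/2)·18² = 810.
Deadweight loss = W^SO − W^NE = 520.67.

520.67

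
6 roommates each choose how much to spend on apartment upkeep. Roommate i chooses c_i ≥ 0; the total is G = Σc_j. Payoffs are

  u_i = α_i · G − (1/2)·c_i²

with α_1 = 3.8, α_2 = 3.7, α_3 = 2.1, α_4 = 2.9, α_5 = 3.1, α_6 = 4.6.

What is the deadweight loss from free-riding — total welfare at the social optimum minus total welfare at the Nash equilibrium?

851.94

Roommate i's FOC: ∂u_i/∂c_i = α_i − c_i = 0, so c_i* = α_i.
NE contributions = (3.8, 3.7, 2.1, 2.9, 3.1, 4.6); G = 20.2.
W^NE = (Σα)·G − ½Σα_i² = 20.2² − ½·71.72 = 372.18.
Planner sets c_i = Σα_j = 20.2 for every i, so G^SO = 6·20.2 = 121.2.
W^SO = (Σα)·G^SO − ½·6·(Σα)² = (6/2)·20.2² = 1224.12.
Deadweight loss = W^SO − W^NE = 851.94.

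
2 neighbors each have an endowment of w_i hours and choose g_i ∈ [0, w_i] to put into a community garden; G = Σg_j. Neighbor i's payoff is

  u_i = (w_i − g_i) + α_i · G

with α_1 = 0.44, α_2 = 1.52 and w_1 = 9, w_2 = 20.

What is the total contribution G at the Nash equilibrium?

20

∂u_i/∂g_i = α_i − 1, so neighbor i contributes w_i if α_i > 1, else 0.
α_i > 1 for i ∈ {2}; NE contributions (0, 20), G = 20.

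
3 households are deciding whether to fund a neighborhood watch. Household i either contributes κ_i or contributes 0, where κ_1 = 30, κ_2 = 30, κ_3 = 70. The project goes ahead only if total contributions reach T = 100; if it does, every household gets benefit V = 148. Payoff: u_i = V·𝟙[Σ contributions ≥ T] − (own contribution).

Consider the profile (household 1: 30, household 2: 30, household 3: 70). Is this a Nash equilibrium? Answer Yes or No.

Total = 130 ≥ 100: provided.
Household 1 (pledges 30, payoff 118): dropping to 0 → total 100, payoff 148. Profitable deviation.

No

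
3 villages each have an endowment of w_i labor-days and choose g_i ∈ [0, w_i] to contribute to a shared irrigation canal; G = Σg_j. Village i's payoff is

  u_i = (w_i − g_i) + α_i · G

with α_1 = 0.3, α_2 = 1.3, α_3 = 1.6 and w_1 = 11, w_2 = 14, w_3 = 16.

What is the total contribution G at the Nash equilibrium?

30

∂u_i/∂g_i = α_i − 1, so village i contributes w_i if α_i > 1, else 0.
α_i > 1 for i ∈ {2, 3}; NE contributions (0, 14, 16), G = 30.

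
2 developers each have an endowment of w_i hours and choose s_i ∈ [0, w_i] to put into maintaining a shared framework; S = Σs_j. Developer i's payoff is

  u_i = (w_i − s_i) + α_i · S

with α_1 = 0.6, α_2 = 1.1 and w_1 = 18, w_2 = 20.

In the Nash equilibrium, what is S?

20

∂u_i/∂s_i = α_i − 1, so developer i contributes w_i if α_i > 1, else 0.
α_i > 1 for i ∈ {2}; NE contributions (0, 20), S = 20.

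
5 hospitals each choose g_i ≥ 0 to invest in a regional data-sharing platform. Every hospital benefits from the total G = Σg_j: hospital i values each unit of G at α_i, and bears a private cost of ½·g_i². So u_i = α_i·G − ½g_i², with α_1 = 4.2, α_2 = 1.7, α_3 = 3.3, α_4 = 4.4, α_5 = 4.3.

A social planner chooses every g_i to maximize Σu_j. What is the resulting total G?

89.5

Planner FOC: ∂(Σu_j)/∂g_i = (Σα_j) − g_i = 0, so g_i^SO = Σα_j = 17.9 for every i; G^SO = 89.5.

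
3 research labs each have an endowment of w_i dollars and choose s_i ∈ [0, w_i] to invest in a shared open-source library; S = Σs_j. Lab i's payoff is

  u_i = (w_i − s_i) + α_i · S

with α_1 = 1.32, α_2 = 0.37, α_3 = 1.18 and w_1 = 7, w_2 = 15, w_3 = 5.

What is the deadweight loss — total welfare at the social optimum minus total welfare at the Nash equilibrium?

28.05

∂u_i/∂s_i = α_i − 1, so lab i contributes w_i if α_i > 1, else 0.
α_i > 1 for i ∈ {1, 3}; NE contributions (7, 0, 5), S = 12.
W^NE = Σw_i − S^NE + (Σα_i)·S^NE = 27 + 1.87·12 = 49.44.
Planner: ∂(Σu_j)/∂s_i = Σα_j − 1 = 1.87 > 0, so everyone contributes w_i; S^SO = 27, W^SO = 27 + 1.87·27 = 77.49.
Deadweight loss = 28.05.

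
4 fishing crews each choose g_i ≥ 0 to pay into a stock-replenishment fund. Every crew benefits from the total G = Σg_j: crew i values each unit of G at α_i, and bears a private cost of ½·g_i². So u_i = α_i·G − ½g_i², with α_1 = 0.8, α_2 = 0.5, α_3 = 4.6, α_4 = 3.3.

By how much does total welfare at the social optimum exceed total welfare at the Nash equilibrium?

Crew i's FOC: ∂u_i/∂g_i = α_i − g_i = 0, so g_i* = α_i.
NE contributions = (0.8, 0.5, 4.6, 3.3); G = 9.2.
W^NE = (Σα)·G − ½Σα_i² = 9.2² − ½·32.94 = 68.17.
Planner sets g_i = Σα_j = 9.2 for every i, so G^SO = 4·9.2 = 36.8.
W^SO = (Σα)·G^SO − ½·4·(Σα)² = (4/2)·9.2² = 169.28.
Deadweight loss = W^SO − W^NE = 101.11.

101.11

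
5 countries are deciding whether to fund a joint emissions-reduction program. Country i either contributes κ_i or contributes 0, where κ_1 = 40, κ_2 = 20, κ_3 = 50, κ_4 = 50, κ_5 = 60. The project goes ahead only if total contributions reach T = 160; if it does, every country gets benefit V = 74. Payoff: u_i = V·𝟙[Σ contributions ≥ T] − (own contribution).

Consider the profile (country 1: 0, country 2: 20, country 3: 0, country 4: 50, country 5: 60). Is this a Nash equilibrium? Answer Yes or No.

Total = 130 < 160: not provided.
Country 1 (pledges 0, payoff 0): pledging 40 → total 170, payoff 34. Profitable deviation.

No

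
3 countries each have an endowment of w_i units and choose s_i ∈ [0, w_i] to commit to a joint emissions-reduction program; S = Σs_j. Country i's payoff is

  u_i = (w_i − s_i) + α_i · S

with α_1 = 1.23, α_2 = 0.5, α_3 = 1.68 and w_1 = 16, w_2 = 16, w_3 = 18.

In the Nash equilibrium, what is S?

∂u_i/∂s_i = α_i − 1, so country i contributes w_i if α_i > 1, else 0.
α_i > 1 for i ∈ {1, 3}; NE contributions (16, 0, 18), S = 34.

34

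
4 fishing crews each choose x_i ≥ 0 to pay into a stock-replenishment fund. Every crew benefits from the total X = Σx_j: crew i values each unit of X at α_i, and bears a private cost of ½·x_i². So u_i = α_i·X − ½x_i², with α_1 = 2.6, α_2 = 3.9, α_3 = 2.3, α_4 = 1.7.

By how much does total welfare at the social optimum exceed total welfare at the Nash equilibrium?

Crew i's FOC: ∂u_i/∂x_i = α_i − x_i = 0, so x_i* = α_i.
NE contributions = (2.6, 3.9, 2.3, 1.7); X = 10.5.
W^NE = (Σα)·X − ½Σα_i² = 10.5² − ½·30.15 = 95.175.
Planner sets x_i = Σα_j = 10.5 for every i, so X^SO = 4·10.5 = 42.
W^SO = (Σα)·X^SO − ½·4·(Σα)² = (4/2)·10.5² = 220.5.
Deadweight loss = W^SO − W^NE = 125.325.

125.325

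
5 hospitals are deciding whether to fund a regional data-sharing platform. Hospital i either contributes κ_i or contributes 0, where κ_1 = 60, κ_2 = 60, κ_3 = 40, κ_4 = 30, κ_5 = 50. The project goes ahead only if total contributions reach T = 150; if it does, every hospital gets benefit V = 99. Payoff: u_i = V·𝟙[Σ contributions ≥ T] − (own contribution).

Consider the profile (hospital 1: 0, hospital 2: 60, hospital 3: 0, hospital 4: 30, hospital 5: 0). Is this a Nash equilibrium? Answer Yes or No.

Total = 90 < 150: not provided.
Hospital 1 (pledges 0, payoff 0): pledging 60 → total 150, payoff 39. Profitable deviation.

No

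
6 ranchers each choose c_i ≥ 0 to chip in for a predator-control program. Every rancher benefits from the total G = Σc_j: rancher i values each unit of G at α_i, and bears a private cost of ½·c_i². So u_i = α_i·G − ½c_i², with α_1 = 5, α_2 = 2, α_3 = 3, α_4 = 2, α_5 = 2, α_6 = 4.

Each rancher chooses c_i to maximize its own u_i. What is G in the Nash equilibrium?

18

Rancher i's FOC: ∂u_i/∂c_i = α_i − c_i = 0, so c_i* = α_i.
NE contributions = (5, 2, 3, 2, 2, 4); G = 18.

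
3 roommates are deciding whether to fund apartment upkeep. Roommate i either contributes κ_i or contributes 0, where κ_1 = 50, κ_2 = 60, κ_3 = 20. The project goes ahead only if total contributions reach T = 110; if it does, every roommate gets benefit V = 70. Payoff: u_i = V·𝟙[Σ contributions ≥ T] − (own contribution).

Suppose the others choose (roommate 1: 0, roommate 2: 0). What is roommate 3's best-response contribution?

0

Others' total = 0. Even contributing 20 gives 20 < 110: no benefit either way.
Best response: 0.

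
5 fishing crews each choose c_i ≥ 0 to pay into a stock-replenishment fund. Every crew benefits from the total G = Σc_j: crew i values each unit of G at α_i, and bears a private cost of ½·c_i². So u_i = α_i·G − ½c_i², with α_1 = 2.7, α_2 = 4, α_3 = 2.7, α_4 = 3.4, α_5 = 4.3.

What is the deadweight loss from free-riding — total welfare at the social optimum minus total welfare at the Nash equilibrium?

Crew i's FOC: ∂u_i/∂c_i = α_i − c_i = 0, so c_i* = α_i.
NE contributions = (2.7, 4, 2.7, 3.4, 4.3); G = 17.1.
W^NE = (Σα)·G − ½Σα_i² = 17.1² − ½·60.63 = 262.095.
Planner sets c_i = Σα_j = 17.1 for every i, so G^SO = 5·17.1 = 85.5.
W^SO = (Σα)·G^SO − ½·5·(Σα)² = (5/2)·17.1² = 731.025.
Deadweight loss = W^SO − W^NE = 468.93.

468.93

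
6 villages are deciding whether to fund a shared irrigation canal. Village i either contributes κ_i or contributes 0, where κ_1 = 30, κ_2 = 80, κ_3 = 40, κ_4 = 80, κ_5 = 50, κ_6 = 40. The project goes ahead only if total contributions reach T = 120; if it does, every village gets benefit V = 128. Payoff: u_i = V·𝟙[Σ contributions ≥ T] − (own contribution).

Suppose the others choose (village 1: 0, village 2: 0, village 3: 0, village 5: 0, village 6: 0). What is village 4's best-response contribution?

Others' total = 0. Even contributing 80 gives 80 < 120: no benefit either way.
Best response: 0.

0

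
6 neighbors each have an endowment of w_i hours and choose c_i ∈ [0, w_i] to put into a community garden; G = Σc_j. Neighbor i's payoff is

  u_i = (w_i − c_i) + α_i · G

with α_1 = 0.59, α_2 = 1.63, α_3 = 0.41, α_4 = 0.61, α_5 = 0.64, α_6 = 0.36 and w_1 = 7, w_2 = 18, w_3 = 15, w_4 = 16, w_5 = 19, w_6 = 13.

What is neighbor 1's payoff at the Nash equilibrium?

17.62

∂u_i/∂c_i = α_i − 1, so neighbor i contributes w_i if α_i > 1, else 0.
α_i > 1 for i ∈ {2}; NE contributions (0, 18, 0, 0, 0, 0), G = 18.
u_1 = (7 − 0) + 0.59·18 = 17.62.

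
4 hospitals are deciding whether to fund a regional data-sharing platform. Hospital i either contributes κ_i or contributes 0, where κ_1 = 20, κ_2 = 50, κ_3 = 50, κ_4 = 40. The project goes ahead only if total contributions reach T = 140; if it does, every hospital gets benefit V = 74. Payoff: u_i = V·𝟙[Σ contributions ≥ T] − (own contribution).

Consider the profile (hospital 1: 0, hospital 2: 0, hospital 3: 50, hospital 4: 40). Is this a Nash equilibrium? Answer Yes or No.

Total = 90 < 140: not provided.
Hospital 1 (pledges 0, payoff 0): pledging 20 → total 110, payoff -20. No gain.
Hospital 2 (pledges 0, payoff 0): pledging 50 → total 140, payoff 24. Profitable deviation.

No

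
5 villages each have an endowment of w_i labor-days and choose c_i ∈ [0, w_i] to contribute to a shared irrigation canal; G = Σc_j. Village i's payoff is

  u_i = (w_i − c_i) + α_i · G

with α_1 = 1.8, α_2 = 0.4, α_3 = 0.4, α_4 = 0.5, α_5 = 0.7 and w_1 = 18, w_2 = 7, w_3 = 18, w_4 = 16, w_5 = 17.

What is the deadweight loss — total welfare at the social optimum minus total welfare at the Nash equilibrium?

∂u_i/∂c_i = α_i − 1, so village i contributes w_i if α_i > 1, else 0.
α_i > 1 for i ∈ {1}; NE contributions (18, 0, 0, 0, 0), G = 18.
W^NE = Σw_i − G^NE + (Σα_i)·G^NE = 76 + 2.8·18 = 126.4.
Planner: ∂(Σu_j)/∂c_i = Σα_j − 1 = 2.8 > 0, so everyone contributes w_i; G^SO = 76, W^SO = 76 + 2.8·76 = 288.8.
Deadweight loss = 162.4.

162.4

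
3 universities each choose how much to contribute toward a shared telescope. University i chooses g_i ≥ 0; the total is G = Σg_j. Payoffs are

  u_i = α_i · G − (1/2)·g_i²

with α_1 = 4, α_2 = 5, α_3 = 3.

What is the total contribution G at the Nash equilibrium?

12

University i's FOC: ∂u_i/∂g_i = α_i − g_i = 0, so g_i* = α_i.
NE contributions = (4, 5, 3); G = 12.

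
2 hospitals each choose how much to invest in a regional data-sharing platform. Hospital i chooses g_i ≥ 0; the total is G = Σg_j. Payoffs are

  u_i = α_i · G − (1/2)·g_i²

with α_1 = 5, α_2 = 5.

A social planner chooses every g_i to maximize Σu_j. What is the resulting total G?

Planner FOC: ∂(Σu_j)/∂g_i = (Σα_j) − g_i = 0, so g_i^SO = Σα_j = 10 for every i; G^SO = 20.

20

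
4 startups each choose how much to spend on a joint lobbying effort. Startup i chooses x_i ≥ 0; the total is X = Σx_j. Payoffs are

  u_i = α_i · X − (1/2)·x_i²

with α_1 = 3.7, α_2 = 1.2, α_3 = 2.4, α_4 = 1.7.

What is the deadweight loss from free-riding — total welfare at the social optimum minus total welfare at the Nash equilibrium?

92.89

Startup i's FOC: ∂u_i/∂x_i = α_i − x_i = 0, so x_i* = α_i.
NE contributions = (3.7, 1.2, 2.4, 1.7); X = 9.
W^NE = (Σα)·X − ½Σα_i² = 9² − ½·23.78 = 69.11.
Planner sets x_i = Σα_j = 9 for every i, so X^SO = 4·9 = 36.
W^SO = (Σα)·X^SO − ½·4·(Σα)² = (4/2)·9² = 162.
Deadweight loss = W^SO − W^NE = 92.89.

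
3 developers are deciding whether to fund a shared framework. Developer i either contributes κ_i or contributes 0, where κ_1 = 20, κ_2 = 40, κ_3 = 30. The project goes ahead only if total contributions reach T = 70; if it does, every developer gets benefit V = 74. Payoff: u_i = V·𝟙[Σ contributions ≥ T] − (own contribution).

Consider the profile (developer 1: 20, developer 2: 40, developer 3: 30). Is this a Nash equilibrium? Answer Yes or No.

Total = 90 ≥ 70: provided.
Developer 1 (pledges 20, payoff 54): dropping to 0 → total 70, payoff 74. Profitable deviation.

No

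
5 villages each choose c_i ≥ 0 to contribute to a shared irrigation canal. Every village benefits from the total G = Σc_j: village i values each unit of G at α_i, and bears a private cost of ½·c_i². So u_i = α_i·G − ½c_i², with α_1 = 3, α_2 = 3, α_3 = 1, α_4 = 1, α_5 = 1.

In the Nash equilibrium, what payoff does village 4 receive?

8.5

Village i's FOC: ∂u_i/∂c_i = α_i − c_i = 0, so c_i* = α_i.
NE contributions = (3, 3, 1, 1, 1); G = 9.
u_4 = α_4·G − ½·(c_4)² = 1·9 − ½·1² = 8.5.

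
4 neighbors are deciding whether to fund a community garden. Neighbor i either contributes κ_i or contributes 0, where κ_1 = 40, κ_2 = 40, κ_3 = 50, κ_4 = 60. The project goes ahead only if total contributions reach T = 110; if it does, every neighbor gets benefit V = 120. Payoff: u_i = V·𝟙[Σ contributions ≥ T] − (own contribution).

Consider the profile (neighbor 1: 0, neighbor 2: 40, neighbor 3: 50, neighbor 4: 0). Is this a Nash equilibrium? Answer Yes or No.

Total = 90 < 110: not provided.
Neighbor 1 (pledges 0, payoff 0): pledging 40 → total 130, payoff 80. Profitable deviation.

No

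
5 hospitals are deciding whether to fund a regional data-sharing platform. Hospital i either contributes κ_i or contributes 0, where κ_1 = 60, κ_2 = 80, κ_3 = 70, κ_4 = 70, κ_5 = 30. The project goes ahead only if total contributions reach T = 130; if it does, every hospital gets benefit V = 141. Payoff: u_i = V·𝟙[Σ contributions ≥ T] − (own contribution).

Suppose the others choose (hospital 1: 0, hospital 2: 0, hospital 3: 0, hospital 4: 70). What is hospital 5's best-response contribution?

0

Others' total = 70. Even contributing 30 gives 100 < 130: no benefit either way.
Best response: 0.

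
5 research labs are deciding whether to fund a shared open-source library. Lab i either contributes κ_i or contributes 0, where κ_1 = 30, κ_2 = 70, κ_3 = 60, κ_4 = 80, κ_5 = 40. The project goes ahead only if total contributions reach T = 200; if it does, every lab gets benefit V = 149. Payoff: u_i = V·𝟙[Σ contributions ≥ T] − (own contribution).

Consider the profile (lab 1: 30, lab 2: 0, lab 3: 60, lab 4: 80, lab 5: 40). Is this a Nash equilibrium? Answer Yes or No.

Yes

Total = 210 ≥ 200: provided.
Lab 1 (pledges 30, payoff 119): dropping to 0 → total 180, payoff 0. No gain.
Lab 2 (pledges 0, payoff 149): pledging 70 → total 280, payoff 79. No gain.
Lab 3 (pledges 60, payoff 89): dropping to 0 → total 150, payoff 0. No gain.
Lab 4 (pledges 80, payoff 69): dropping to 0 → total 130, payoff 0. No gain.
Lab 5 (pledges 40, payoff 109): dropping to 0 → total 170, payoff 0. No gain.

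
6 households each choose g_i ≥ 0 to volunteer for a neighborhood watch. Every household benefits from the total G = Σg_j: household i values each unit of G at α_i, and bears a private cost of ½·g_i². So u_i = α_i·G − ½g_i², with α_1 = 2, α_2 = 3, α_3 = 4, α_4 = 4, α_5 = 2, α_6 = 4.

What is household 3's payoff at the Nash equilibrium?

Household i's FOC: ∂u_i/∂g_i = α_i − g_i = 0, so g_i* = α_i.
NE contributions = (2, 3, 4, 4, 2, 4); G = 19.
u_3 = α_3·G − ½·(g_3)² = 4·19 − ½·4² = 68.

68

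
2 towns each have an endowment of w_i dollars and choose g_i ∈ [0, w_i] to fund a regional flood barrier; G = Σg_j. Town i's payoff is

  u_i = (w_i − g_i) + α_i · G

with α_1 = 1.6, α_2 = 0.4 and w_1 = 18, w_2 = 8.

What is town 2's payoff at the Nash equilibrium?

∂u_i/∂g_i = α_i − 1, so town i contributes w_i if α_i > 1, else 0.
α_i > 1 for i ∈ {1}; NE contributions (18, 0), G = 18.
u_2 = (8 − 0) + 0.4·18 = 15.2.

15.2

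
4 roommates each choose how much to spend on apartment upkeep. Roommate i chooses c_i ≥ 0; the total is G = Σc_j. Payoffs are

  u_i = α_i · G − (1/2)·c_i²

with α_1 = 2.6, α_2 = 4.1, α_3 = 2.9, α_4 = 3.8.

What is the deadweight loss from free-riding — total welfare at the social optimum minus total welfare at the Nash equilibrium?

202.77

Roommate i's FOC: ∂u_i/∂c_i = α_i − c_i = 0, so c_i* = α_i.
NE contributions = (2.6, 4.1, 2.9, 3.8); G = 13.4.
W^NE = (Σα)·G − ½Σα_i² = 13.4² − ½·46.42 = 156.35.
Planner sets c_i = Σα_j = 13.4 for every i, so G^SO = 4·13.4 = 53.6.
W^SO = (Σα)·G^SO − ½·4·(Σα)² = (4/2)·13.4² = 359.12.
Deadweight loss = W^SO − W^NE = 202.77.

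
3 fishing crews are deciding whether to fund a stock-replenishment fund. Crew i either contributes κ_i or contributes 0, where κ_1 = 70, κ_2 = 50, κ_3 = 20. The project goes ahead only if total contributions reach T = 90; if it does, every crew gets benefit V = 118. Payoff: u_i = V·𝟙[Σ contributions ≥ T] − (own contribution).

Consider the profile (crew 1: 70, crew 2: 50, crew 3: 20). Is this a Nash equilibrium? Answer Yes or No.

No

Total = 140 ≥ 90: provided.
Crew 1 (pledges 70, payoff 48): dropping to 0 → total 70, payoff 0. No gain.
Crew 2 (pledges 50, payoff 68): dropping to 0 → total 90, payoff 118. Profitable deviation.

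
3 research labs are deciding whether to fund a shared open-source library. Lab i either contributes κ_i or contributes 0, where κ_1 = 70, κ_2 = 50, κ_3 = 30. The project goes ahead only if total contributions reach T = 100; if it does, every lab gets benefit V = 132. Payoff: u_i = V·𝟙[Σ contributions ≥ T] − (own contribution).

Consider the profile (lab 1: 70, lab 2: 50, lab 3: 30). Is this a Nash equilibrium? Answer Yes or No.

Total = 150 ≥ 100: provided.
Lab 1 (pledges 70, payoff 62): dropping to 0 → total 80, payoff 0. No gain.
Lab 2 (pledges 50, payoff 82): dropping to 0 → total 100, payoff 132. Profitable deviation.

No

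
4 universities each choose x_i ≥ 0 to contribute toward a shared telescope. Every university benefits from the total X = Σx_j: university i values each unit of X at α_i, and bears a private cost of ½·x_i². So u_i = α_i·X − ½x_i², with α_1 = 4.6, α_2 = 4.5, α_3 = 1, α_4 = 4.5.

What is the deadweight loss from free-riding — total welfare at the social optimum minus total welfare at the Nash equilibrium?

244.49

University i's FOC: ∂u_i/∂x_i = α_i − x_i = 0, so x_i* = α_i.
NE contributions = (4.6, 4.5, 1, 4.5); X = 14.6.
W^NE = (Σα)·X − ½Σα_i² = 14.6² − ½·62.66 = 181.83.
Planner sets x_i = Σα_j = 14.6 for every i, so X^SO = 4·14.6 = 58.4.
W^SO = (Σα)·X^SO − ½·4·(Σα)² = (4/2)·14.6² = 426.32.
Deadweight loss = W^SO − W^NE = 244.49.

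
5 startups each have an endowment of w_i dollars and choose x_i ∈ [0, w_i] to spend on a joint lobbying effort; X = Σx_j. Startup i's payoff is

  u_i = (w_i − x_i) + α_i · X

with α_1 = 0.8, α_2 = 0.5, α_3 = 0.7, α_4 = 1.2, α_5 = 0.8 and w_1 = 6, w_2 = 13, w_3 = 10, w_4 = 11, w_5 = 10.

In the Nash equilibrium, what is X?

∂u_i/∂x_i = α_i − 1, so startup i contributes w_i if α_i > 1, else 0.
α_i > 1 for i ∈ {4}; NE contributions (0, 0, 0, 11, 0), X = 11.

11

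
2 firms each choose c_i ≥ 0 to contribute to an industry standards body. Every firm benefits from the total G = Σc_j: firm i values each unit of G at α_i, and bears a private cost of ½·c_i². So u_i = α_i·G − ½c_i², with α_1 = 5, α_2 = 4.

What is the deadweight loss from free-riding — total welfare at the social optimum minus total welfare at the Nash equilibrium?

20.5

Firm i's FOC: ∂u_i/∂c_i = α_i − c_i = 0, so c_i* = α_i.
NE contributions = (5, 4); G = 9.
W^NE = (Σα)·G − ½Σα_i² = 9² − ½·41 = 60.5.
Planner sets c_i = Σα_j = 9 for every i, so G^SO = 2·9 = 18.
W^SO = (Σα)·G^SO − ½·2·(Σα)² = (2/2)·9² = 81.
Deadweight loss = W^SO − W^NE = 20.5.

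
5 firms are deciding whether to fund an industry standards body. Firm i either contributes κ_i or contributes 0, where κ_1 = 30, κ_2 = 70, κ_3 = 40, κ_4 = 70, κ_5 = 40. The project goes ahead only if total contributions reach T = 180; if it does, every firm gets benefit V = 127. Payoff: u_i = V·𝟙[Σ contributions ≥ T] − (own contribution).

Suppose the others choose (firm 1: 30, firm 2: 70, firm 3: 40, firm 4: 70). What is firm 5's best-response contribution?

Others' total = 210 ≥ 180; contributing adds cost 40 for no extra benefit.
Best response: 0.

0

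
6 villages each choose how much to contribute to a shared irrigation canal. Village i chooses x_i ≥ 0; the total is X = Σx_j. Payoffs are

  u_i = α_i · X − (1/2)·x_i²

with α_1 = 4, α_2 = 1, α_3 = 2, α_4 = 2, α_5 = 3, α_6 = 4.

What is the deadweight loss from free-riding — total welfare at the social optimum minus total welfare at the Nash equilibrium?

Village i's FOC: ∂u_i/∂x_i = α_i − x_i = 0, so x_i* = α_i.
NE contributions = (4, 1, 2, 2, 3, 4); X = 16.
W^NE = (Σα)·X − ½Σα_i² = 16² − ½·50 = 231.
Planner sets x_i = Σα_j = 16 for every i, so X^SO = 6·16 = 96.
W^SO = (Σα)·X^SO − ½·6·(Σα)² = (6/2)·16² = 768.
Deadweight loss = W^SO − W^NE = 537.

537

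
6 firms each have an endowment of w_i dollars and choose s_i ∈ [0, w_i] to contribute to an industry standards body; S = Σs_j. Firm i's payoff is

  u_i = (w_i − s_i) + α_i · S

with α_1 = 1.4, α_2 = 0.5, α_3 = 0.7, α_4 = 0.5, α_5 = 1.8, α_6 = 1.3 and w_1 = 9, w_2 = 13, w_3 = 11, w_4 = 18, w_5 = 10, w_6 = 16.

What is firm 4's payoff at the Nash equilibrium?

35.5

∂u_i/∂s_i = α_i − 1, so firm i contributes w_i if α_i > 1, else 0.
α_i > 1 for i ∈ {1, 5, 6}; NE contributions (9, 0, 0, 0, 10, 16), S = 35.
u_4 = (18 − 0) + 0.5·35 = 35.5.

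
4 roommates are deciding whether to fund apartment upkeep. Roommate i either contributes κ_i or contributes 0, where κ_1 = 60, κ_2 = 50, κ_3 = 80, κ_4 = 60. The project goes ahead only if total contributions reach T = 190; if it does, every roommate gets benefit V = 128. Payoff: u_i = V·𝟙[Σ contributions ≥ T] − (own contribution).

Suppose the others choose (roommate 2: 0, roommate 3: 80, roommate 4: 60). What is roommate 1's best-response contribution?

Others' total = 140. Contributing 60 brings total to 200 ≥ 190: gain V − κ_1 = 68.
Best response: 60.

60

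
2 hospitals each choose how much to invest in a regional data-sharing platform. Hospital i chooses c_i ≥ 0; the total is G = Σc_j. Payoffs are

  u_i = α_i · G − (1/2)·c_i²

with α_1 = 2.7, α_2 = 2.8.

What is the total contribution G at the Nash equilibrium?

Hospital i's FOC: ∂u_i/∂c_i = α_i − c_i = 0, so c_i* = α_i.
NE contributions = (2.7, 2.8); G = 5.5.

5.5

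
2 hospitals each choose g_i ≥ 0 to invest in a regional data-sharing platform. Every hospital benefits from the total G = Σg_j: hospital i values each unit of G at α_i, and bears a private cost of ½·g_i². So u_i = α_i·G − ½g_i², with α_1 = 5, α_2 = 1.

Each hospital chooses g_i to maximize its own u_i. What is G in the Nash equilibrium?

6

Hospital i's FOC: ∂u_i/∂g_i = α_i − g_i = 0, so g_i* = α_i.
NE contributions = (5, 1); G = 6.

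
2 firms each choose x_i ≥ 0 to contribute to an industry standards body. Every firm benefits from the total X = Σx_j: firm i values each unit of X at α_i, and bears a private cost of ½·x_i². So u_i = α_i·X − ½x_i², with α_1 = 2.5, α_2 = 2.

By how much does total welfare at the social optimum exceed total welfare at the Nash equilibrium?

Firm i's FOC: ∂u_i/∂x_i = α_i − x_i = 0, so x_i* = α_i.
NE contributions = (2.5, 2); X = 4.5.
W^NE = (Σα)·X − ½Σα_i² = 4.5² − ½·10.25 = 15.125.
Planner sets x_i = Σα_j = 4.5 for every i, so X^SO = 2·4.5 = 9.
W^SO = (Σα)·X^SO − ½·2·(Σα)² = (2/2)·4.5² = 20.25.
Deadweight loss = W^SO − W^NE = 5.125.

5.125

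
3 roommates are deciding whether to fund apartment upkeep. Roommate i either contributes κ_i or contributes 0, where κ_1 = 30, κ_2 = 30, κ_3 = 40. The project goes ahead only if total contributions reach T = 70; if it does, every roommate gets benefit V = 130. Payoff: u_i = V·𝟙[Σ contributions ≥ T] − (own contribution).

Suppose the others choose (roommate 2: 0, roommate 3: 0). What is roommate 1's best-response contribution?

0

Others' total = 0. Even contributing 30 gives 30 < 70: no benefit either way.
Best response: 0.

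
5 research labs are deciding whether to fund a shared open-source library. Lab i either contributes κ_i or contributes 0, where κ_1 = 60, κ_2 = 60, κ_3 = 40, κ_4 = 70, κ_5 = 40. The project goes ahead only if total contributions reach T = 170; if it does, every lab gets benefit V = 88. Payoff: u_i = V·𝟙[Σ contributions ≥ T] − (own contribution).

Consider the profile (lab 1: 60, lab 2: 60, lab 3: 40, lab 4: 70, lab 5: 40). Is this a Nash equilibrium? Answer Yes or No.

Total = 270 ≥ 170: provided.
Lab 1 (pledges 60, payoff 28): dropping to 0 → total 210, payoff 88. Profitable deviation.

No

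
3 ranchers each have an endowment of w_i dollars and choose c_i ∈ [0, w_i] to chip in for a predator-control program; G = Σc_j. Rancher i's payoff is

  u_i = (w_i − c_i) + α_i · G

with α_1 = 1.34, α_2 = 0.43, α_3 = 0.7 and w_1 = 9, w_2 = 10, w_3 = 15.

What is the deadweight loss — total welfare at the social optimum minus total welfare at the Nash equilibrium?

36.75

∂u_i/∂c_i = α_i − 1, so rancher i contributes w_i if α_i > 1, else 0.
α_i > 1 for i ∈ {1}; NE contributions (9, 0, 0), G = 9.
W^NE = Σw_i − G^NE + (Σα_i)·G^NE = 34 + 1.47·9 = 47.23.
Planner: ∂(Σu_j)/∂c_i = Σα_j − 1 = 1.47 > 0, so everyone contributes w_i; G^SO = 34, W^SO = 34 + 1.47·34 = 83.98.
Deadweight loss = 36.75.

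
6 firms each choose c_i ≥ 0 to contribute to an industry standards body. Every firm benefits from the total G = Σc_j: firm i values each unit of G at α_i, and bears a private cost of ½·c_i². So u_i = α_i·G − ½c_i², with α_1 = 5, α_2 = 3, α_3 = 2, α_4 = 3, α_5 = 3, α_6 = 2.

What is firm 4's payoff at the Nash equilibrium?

49.5

Firm i's FOC: ∂u_i/∂c_i = α_i − c_i = 0, so c_i* = α_i.
NE contributions = (5, 3, 2, 3, 3, 2); G = 18.
u_4 = α_4·G − ½·(c_4)² = 3·18 − ½·3² = 49.5.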